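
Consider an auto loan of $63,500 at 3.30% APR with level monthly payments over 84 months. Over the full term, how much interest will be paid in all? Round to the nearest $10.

$7,700

At 3.30% the monthly rate is 0.0027500, so the payment is 63,500 × 0.0027500 / (1 − 1.0027500^−84) = $847.66.
Total paid = 84 × $847.66 = $71,203.44; interest = $71,203.44 − $63,500 = $7,703.44.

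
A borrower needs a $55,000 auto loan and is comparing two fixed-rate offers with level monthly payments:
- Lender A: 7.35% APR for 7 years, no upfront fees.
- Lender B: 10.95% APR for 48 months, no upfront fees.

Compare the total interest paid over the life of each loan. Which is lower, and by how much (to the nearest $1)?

Lender B by $2,353

Lender A: monthly rate = 7.35%/12 = 0.0061250; payment = 55,000 × 0.0061250 / (1 − (1+0.0061250)^−84) = $839.54.
Total interest on Lender A = 84 × $839.54 − $55,000 = $15,521.36.
Lender B: monthly rate = 10.95%/12 = 0.0091250; payment = 55,000 × 0.0091250 / (1 − (1+0.0091250)^−48) = $1,420.17.
Total interest on Lender B = 48 × $1,420.17 − $55,000 = $13,168.16.
Lender B is lower by $2,353.20.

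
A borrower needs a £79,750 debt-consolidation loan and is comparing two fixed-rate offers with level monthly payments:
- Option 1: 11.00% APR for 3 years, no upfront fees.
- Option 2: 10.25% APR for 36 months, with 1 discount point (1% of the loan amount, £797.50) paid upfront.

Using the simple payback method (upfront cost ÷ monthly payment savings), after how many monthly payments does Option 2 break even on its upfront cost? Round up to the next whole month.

Option 1: at 11.00% the monthly rate is 0.0091667, so the payment is 79,750 × 0.0091667 / (1 − 1.0091667^−36) = £2,610.91.
Option 2: monthly rate = 10.25%/12 = 0.0085417; payment = 79,750 × 0.0085417 / (1 − (1+0.0085417)^−36) = £2,582.68.
Monthly savings = £2,610.91 − £2,582.68 = £28.23.
Break-even = £797.50 / £28.23 = 28.25 → 29 months.

29 months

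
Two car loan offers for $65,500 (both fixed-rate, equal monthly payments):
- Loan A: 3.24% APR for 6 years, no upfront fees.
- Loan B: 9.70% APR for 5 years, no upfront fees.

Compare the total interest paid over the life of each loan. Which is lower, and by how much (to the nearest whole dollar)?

Loan A by $10,761

Loan A: at 3.24% the monthly rate is 0.0027000, so the payment is 65,500 × 0.0027000 / (1 − 1.0027000^−72) = $1,002.23.
Total interest on Loan A = 72 × $1,002.23 − $65,500 = $6,660.56.
Loan B: at 9.70% the monthly rate is 0.0080833, so the payment is 65,500 × 0.0080833 / (1 − 1.0080833^−60) = $1,382.03.
Total interest on Loan B = 60 × $1,382.03 − $65,500 = $17,421.80.
Loan A is lower by $10,761.24.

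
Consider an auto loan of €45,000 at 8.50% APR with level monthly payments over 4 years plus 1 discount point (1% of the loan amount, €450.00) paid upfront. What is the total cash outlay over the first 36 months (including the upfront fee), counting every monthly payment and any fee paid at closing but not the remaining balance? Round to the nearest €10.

€40,380

Monthly rate = 8.5%/12 = 0.0070833; payment = 45,000 × 0.0070833 / (1 − (1+0.0070833)^−48) = €1,109.17.
Total outlay = 36 × €1,109.17 + €450.00 = €40,380.12.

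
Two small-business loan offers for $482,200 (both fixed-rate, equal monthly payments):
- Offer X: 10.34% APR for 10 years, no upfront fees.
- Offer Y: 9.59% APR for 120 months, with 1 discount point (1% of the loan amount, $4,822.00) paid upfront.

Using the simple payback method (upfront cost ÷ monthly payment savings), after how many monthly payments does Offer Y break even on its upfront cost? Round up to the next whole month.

25 months

Offer X: monthly rate = 10.34%/12 = 0.0086167; payment = 482,200 × 0.0086167 / (1 − (1+0.0086167)^−120) = $6,463.44.
Offer Y: monthly rate = 9.59%/12 = 0.0079917; payment = 482,200 × 0.0079917 / (1 − (1+0.0079917)^−120) = $6,263.34.
Monthly savings = $6,463.44 − $6,263.34 = $200.10.
Break-even = $4,822.00 / $200.10 = 24.10 → 25 months.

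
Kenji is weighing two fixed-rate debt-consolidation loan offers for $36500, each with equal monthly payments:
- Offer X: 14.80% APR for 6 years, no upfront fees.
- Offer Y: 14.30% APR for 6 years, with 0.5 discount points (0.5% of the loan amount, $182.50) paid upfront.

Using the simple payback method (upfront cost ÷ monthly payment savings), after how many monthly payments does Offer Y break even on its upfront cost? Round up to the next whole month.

Offer X: at 14.80% the monthly rate is 0.0123333, so the payment is 36,500 × 0.0123333 / (1 − 1.0123333^−72) = $767.83.
Offer Y: at 14.30% the monthly rate is 0.0119167, so the payment is 36,500 × 0.0119167 / (1 − 1.0119167^−72) = $757.99.
Monthly savings = $767.83 − $757.99 = $9.84.
Break-even = $182.50 / $9.84 = 18.55 → 19 months.

19 months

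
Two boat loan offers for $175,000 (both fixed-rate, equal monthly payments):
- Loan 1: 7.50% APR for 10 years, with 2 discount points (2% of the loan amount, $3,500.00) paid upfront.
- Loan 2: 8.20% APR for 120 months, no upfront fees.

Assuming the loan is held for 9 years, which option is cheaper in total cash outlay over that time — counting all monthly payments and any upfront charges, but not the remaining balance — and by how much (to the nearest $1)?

Loan 1: at 7.50% the monthly rate is 0.0062500, so the payment is 175,000 × 0.0062500 / (1 − 1.0062500^−120) = $2,077.28.
Loan 2: at 8.20% the monthly rate is 0.0068333, so the payment is 175,000 × 0.0068333 / (1 − 1.0068333^−120) = $2,141.77.
Over 108 months: Loan 1 costs 108 × $2,077.28 + $3,500.00 = $227,846.24; Loan 2 costs 108 × $2,141.77 = $231,311.16.
Loan 1 is cheaper by $231,311.16 − $227,846.24 = $3,464.92.

Loan 1 by $3,465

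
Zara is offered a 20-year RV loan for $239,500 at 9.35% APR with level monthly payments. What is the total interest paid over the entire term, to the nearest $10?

$290,670

Monthly rate = 9.35%/12 = 0.0077917; payment = 239,500 × 0.0077917 / (1 − (1+0.0077917)^−240) = $2,209.05.
Total paid = 240 × $2,209.05 = $530,172.00; interest = $530,172.00 − $239,500 = $290,672.00.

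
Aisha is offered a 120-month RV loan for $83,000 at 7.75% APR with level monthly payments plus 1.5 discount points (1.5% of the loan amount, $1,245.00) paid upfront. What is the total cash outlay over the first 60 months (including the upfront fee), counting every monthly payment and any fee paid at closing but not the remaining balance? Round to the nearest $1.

Monthly rate = 7.75%/12 = 0.0064583; payment = 83,000 × 0.0064583 / (1 − (1+0.0064583)^−120) = $996.09.
Total outlay = 60 × $996.09 + $1,245.00 = $61,010.40.

$61,010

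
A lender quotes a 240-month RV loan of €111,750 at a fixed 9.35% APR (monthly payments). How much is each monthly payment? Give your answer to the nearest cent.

€1,030.73

At 9.35% the monthly rate is 0.0077917, so the payment is 111,750 × 0.0077917 / (1 − 1.0077917^−240) = €1,030.73.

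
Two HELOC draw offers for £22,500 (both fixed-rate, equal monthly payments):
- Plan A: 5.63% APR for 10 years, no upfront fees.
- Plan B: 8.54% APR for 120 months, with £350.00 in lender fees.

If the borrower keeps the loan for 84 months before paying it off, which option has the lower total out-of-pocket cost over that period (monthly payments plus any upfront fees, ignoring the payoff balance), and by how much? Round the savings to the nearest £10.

Plan A: at 5.63% the monthly rate is 0.0046917, so the payment is 22,500 × 0.0046917 / (1 − 1.0046917^−120) = £245.64.
Plan B: monthly rate = 8.54%/12 = 0.0071167; payment = 22,500 × 0.0071167 / (1 − (1+0.0071167)^−120) = £279.45.
Over 84 months: Plan A costs 84 × £245.64 = £20,633.76; Plan B costs 84 × £279.45 + £350.00 = £23,823.80.
Plan A is cheaper by £23,823.80 − £20,633.76 = £3,190.04.

Plan A by £3,190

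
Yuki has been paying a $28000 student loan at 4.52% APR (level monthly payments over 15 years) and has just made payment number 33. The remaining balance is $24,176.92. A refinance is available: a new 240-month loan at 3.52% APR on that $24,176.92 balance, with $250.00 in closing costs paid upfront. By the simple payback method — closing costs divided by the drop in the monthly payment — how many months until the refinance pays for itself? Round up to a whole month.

4 months

Current payment = 28,000 × 4.52%/12 / (1 − (1+0.0037667)^−180) = $214.48.
Refinanced payment = 24,176.92 × 0.0029333 / (1 − (1+0.0029333)^−240) = $140.46.
Monthly savings = $214.48 − $140.46 = $74.02.
Break-even = $250.00 / $74.02 = 3.38 → 4 months.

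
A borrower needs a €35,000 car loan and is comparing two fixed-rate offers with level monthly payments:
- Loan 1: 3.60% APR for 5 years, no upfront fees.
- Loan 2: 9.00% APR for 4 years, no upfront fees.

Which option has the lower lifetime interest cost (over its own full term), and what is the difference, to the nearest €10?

Loan 1: at 3.60% the monthly rate is 0.0030000, so the payment is 35,000 × 0.0030000 / (1 − 1.0030000^−60) = €638.28.
Total interest on Loan 1 = 60 × €638.28 − €35,000 = €3,296.80.
Loan 2: monthly rate = 9%/12 = 0.0075000; payment = 35,000 × 0.0075000 / (1 − (1+0.0075000)^−48) = €870.98.
Total interest on Loan 2 = 48 × €870.98 − €35,000 = €6,807.04.
Loan 1 is lower by €3,510.24.

Loan 1 by €3,510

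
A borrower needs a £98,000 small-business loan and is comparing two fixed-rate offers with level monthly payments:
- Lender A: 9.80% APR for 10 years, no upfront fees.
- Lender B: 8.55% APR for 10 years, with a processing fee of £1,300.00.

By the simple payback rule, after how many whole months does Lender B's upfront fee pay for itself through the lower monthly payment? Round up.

Lender A: at 9.80% the monthly rate is 0.0081667, so the payment is 98,000 × 0.0081667 / (1 − 1.0081667^−120) = £1,284.25.
Lender B: monthly rate = 8.55%/12 = 0.0071250; payment = 98,000 × 0.0071250 / (1 − (1+0.0071250)^−120) = £1,217.68.
Monthly savings = £1,284.25 − £1,217.68 = £66.57.
Break-even = £1,300.00 / £66.57 = 19.53 → 20 months.

20 months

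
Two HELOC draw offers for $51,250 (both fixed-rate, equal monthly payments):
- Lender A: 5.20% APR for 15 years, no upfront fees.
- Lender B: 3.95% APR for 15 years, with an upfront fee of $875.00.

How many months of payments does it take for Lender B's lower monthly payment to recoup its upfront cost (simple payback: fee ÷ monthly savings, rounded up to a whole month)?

Lender A: at 5.20% the monthly rate is 0.0043333, so the payment is 51,250 × 0.0043333 / (1 − 1.0043333^−180) = $410.64.
Lender B: monthly rate = 3.95%/12 = 0.0032917; payment = 51,250 × 0.0032917 / (1 − (1+0.0032917)^−180) = $377.81.
Monthly savings = $410.64 − $377.81 = $32.83.
Break-even = $875.00 / $32.83 = 26.65 → 27 months.

27 months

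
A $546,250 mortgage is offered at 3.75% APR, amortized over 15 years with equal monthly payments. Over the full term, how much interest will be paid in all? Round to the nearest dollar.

$168,791

Monthly rate = 3.75%/12 = 0.0031250; payment = 546,250 × 0.0031250 / (1 − (1+0.0031250)^−180) = $3,972.45.
Total paid = 180 × $3,972.45 = $715,041.00; interest = $715,041.00 − $546,250 = $168,791.00.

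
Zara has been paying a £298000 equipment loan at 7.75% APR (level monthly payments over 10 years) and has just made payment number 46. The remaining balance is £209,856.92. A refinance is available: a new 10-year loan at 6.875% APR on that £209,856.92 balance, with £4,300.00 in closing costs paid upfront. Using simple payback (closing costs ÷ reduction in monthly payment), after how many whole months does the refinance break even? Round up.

4 months

Current payment = 298,000 × 7.75%/12 / (1 − (1+0.0064583)^−120) = £3,576.32.
Refinanced payment = 209,856.92 × 0.0057292 / (1 − (1+0.0057292)^−120) = £2,423.12.
Monthly savings = £3,576.32 − £2,423.12 = £1,153.20.
Break-even = £4,300.00 / £1,153.20 = 3.73 → 4 months.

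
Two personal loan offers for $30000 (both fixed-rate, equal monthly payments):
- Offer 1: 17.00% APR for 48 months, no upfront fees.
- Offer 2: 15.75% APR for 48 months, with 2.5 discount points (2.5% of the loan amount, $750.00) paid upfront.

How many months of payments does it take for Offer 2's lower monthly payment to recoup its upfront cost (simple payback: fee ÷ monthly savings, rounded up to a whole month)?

Offer 1: monthly rate = 17%/12 = 0.0141667; payment = 30,000 × 0.0141667 / (1 − (1+0.0141667)^−48) = $865.65.
Offer 2: at 15.75% the monthly rate is 0.0131250, so the payment is 30,000 × 0.0131250 / (1 − 1.0131250^−48) = $846.37.
Monthly savings = $865.65 − $846.37 = $19.28.
Break-even = $750.00 / $19.28 = 38.90 → 39 months.

39 months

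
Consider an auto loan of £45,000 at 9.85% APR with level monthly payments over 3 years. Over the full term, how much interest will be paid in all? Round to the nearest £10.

£7,160

At 9.85% the monthly rate is 0.0082083, so the payment is 45,000 × 0.0082083 / (1 − 1.0082083^−36) = £1,448.86.
Total paid = 36 × £1,448.86 = £52,158.96; interest = £52,158.96 − £45,000 = £7,158.96.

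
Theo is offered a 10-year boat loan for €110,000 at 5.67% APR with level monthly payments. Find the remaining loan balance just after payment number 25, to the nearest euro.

With monthly rate i = 5.67%/12 = 0.0047250, the balance after k of n payments is P · [(1+i)^n − (1+i)^k] / [(1+i)^n − 1].
(1+0.0047250)^120 = 1.76061762 and (1+0.0047250)^25 = 1.12507174, so the balance is 110,000 × (1.76061762 − 1.12507174) / (1.76061762 − 1) = €91,912.21.

€91,912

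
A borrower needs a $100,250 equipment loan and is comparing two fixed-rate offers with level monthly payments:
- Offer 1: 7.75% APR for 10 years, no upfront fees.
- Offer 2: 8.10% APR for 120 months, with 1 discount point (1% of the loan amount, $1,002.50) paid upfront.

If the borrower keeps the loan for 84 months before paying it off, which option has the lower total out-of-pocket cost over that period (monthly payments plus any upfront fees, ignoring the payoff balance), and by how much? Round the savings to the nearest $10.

Offer 1 by $2,560

Offer 1: at 7.75% the monthly rate is 0.0064583, so the payment is 100,250 × 0.0064583 / (1 − 1.0064583^−120) = $1,203.11.
Offer 2: at 8.10% the monthly rate is 0.0067500, so the payment is 100,250 × 0.0067500 / (1 − 1.0067500^−120) = $1,221.61.
Over 84 months: Offer 1 costs 84 × $1,203.11 = $101,061.24; Offer 2 costs 84 × $1,221.61 + $1,002.50 = $103,617.74.
Offer 1 is cheaper by $103,617.74 − $101,061.24 = $2,556.50.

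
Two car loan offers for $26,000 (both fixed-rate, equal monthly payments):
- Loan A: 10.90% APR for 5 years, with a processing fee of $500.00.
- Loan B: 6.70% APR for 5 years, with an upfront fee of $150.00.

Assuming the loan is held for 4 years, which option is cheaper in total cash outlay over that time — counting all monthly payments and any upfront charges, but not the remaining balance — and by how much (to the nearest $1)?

Loan B by $2,887

Loan A: monthly rate = 10.9%/12 = 0.0090833; payment = 26,000 × 0.0090833 / (1 − (1+0.0090833)^−60) = $564.01.
Loan B: monthly rate = 6.7%/12 = 0.0055833; payment = 26,000 × 0.0055833 / (1 − (1+0.0055833)^−60) = $511.16.
Over 48 months: Loan A costs 48 × $564.01 + $500.00 = $27,572.48; Loan B costs 48 × $511.16 + $150.00 = $24,685.68.
Loan B is cheaper by $27,572.48 − $24,685.68 = $2,886.80.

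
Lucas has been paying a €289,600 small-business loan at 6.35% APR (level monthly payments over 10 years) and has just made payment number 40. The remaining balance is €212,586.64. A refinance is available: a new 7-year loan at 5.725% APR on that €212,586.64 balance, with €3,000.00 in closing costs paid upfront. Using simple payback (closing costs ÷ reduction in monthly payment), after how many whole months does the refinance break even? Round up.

16 months

Current payment = 289,600 × 6.35%/12 / (1 − (1+0.0052917)^−120) = €3,266.29.
Refinanced payment = 212,586.64 × 0.0047708 / (1 − (1+0.0047708)^−84) = €3,077.63.
Monthly savings = €3,266.29 − €3,077.63 = €188.66.
Break-even = €3,000.00 / €188.66 = 15.90 → 16 months.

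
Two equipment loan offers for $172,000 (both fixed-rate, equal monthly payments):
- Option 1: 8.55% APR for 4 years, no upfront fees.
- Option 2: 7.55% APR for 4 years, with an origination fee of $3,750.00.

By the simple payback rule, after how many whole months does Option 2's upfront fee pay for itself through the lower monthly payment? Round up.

Option 1: at 8.55% the monthly rate is 0.0071250, so the payment is 172,000 × 0.0071250 / (1 − 1.0071250^−48) = $4,243.57.
Option 2: at 7.55% the monthly rate is 0.0062917, so the payment is 172,000 × 0.0062917 / (1 − 1.0062917^−48) = $4,162.79.
Monthly savings = $4,243.57 − $4,162.79 = $80.78.
Break-even = $3,750.00 / $80.78 = 46.42 → 47 months.

47 months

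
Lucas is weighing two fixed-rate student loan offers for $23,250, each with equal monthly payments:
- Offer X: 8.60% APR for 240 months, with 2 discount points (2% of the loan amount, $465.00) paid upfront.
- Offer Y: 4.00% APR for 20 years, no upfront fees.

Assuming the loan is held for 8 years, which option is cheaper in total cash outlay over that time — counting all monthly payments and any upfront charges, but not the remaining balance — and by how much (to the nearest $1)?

Offer Y by $6,451

Offer X: at 8.60% the monthly rate is 0.0071667, so the payment is 23,250 × 0.0071667 / (1 − 1.0071667^−240) = $203.24.
Offer Y: at 4.00% the monthly rate is 0.0033333, so the payment is 23,250 × 0.0033333 / (1 − 1.0033333^−240) = $140.89.
Over 96 months: Offer X costs 96 × $203.24 + $465.00 = $19,976.04; Offer Y costs 96 × $140.89 = $13,525.44.
Offer Y is cheaper by $19,976.04 − $13,525.44 = $6,450.60.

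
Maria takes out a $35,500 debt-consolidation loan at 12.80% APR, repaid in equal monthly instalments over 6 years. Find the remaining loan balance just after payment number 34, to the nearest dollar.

$22,052

With monthly rate i = 12.8%/12 = 0.0106667, the balance after k of n payments is P · [(1+i)^n − (1+i)^k] / [(1+i)^n − 1].
(1+0.0106667)^72 = 2.14670240 and (1+0.0106667)^34 = 1.43439921, so the balance is 35,500 × (2.14670240 − 1.43439921) / (2.14670240 − 1) = $22,051.72.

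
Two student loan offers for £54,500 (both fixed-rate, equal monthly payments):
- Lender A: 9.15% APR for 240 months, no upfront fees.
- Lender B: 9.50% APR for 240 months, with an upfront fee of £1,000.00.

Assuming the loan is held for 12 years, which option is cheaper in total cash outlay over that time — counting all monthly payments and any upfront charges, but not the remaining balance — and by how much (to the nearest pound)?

Lender A: at 9.15% the monthly rate is 0.0076250, so the payment is 54,500 × 0.0076250 / (1 − 1.0076250^−240) = £495.62.
Lender B: monthly rate = 9.5%/12 = 0.0079167; payment = 54,500 × 0.0079167 / (1 − (1+0.0079167)^−240) = £508.01.
Over 144 months: Lender A costs 144 × £495.62 = £71,369.28; Lender B costs 144 × £508.01 + £1,000.00 = £74,153.44.
Lender A is cheaper by £74,153.44 − £71,369.28 = £2,784.16.

Lender A by £2,784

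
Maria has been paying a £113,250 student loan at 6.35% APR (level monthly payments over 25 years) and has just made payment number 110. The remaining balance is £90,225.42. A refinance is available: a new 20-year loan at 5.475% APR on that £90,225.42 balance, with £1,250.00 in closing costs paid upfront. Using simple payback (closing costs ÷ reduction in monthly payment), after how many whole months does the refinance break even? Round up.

Current payment = 113,250 × 6.35%/12 / (1 − (1+0.0052917)^−300) = £754.09.
Refinanced payment = 90,225.42 × 0.0045625 / (1 − (1+0.0045625)^−240) = £619.38.
Monthly savings = £754.09 − £619.38 = £134.71.
Break-even = £1,250.00 / £134.71 = 9.28 → 10 months.

10 months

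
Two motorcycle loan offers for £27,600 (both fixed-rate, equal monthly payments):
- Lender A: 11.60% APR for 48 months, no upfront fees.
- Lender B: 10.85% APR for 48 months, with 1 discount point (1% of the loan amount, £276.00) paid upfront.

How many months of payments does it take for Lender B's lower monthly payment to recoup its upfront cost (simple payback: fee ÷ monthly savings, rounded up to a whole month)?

28 months

Lender A: at 11.60% the monthly rate is 0.0096667, so the payment is 27,600 × 0.0096667 / (1 − 1.0096667^−48) = £721.41.
Lender B: monthly rate = 10.85%/12 = 0.0090417; payment = 27,600 × 0.0090417 / (1 − (1+0.0090417)^−48) = £711.33.
Monthly savings = £721.41 − £711.33 = £10.08.
Break-even = £276.00 / £10.08 = 27.38 → 28 months.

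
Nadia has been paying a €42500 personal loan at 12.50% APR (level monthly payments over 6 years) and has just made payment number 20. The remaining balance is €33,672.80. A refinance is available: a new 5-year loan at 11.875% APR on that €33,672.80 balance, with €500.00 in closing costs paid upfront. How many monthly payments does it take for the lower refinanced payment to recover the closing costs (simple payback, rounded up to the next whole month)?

Current payment = 42,500 × 12.5%/12 / (1 − (1+0.0104167)^−72) = €841.98.
Refinanced payment = 33,672.80 × 0.0098958 / (1 − (1+0.0098958)^−60) = €746.91.
Monthly savings = €841.98 − €746.91 = €95.07.
Break-even = €500.00 / €95.07 = 5.26 → 6 months.

6 months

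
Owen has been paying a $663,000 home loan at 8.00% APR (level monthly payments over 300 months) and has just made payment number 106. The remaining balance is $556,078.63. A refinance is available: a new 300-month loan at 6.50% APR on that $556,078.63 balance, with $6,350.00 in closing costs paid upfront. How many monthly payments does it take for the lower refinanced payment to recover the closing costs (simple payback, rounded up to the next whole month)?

Current payment = 663,000 × 8%/12 / (1 − (1+0.0066667)^−300) = $5,117.14.
Refinanced payment = 556,078.63 × 0.0054167 / (1 − (1+0.0054167)^−300) = $3,754.68.
Monthly savings = $5,117.14 − $3,754.68 = $1,362.46.
Break-even = $6,350.00 / $1,362.46 = 4.66 → 5 months.

5 months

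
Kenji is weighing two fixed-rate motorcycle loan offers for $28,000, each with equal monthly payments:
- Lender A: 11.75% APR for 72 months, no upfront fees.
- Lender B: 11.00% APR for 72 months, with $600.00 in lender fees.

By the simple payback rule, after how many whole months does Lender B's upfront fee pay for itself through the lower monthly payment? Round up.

Lender A: at 11.75% the monthly rate is 0.0097917, so the payment is 28,000 × 0.0097917 / (1 − 1.0097917^−72) = $543.77.
Lender B: at 11.00% the monthly rate is 0.0091667, so the payment is 28,000 × 0.0091667 / (1 − 1.0091667^−72) = $532.95.
Monthly savings = $543.77 − $532.95 = $10.82.
Break-even = $600.00 / $10.82 = 55.45 → 56 months.

56 months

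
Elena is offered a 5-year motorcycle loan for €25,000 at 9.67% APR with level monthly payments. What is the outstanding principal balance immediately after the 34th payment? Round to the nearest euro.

With monthly rate i = 9.67%/12 = 0.0080583, the balance after k of n payments is P · [(1+i)^n − (1+i)^k] / [(1+i)^n − 1].
(1+0.0080583)^60 = 1.61860117 and (1+0.0080583)^34 = 1.31374955, so the balance is 25,000 × (1.61860117 − 1.31374955) / (1.61860117 − 1) = €12,320.20.

€12,320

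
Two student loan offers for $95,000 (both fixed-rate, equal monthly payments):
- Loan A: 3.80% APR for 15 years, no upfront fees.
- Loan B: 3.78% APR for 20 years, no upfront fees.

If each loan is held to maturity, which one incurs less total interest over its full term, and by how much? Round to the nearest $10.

Loan A by $10,760

Loan A: at 3.80% the monthly rate is 0.0031667, so the payment is 95,000 × 0.0031667 / (1 − 1.0031667^−180) = $693.22.
Total interest on Loan A = 180 × $693.22 − $95,000 = $29,779.60.
Loan B: at 3.78% the monthly rate is 0.0031500, so the payment is 95,000 × 0.0031500 / (1 − 1.0031500^−240) = $564.73.
Total interest on Loan B = 240 × $564.73 − $95,000 = $40,535.20.
Loan A is lower by $10,755.60.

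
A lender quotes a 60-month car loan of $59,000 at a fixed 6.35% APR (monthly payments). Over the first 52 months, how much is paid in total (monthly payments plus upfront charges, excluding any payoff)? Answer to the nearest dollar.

Monthly rate = 6.35%/12 = 0.0052917; payment = 59,000 × 0.0052917 / (1 − (1+0.0052917)^−60) = $1,150.26.
Total outlay = 52 × $1,150.26 = $59,813.52.

$59,814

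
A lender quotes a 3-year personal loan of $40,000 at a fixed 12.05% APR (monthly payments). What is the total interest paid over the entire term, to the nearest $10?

$7,860

Monthly rate = 12.05%/12 = 0.0100417; payment = 40,000 × 0.0100417 / (1 − (1+0.0100417)^−36) = $1,329.53.
Total paid = 36 × $1,329.53 = $47,863.08; interest = $47,863.08 − $40,000 = $7,863.08.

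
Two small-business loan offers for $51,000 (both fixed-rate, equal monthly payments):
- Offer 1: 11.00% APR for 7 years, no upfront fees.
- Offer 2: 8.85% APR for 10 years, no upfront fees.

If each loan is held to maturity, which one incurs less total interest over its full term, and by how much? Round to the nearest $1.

Offer 1 by $3,677

Offer 1: monthly rate = 11%/12 = 0.0091667; payment = 51,000 × 0.0091667 / (1 − (1+0.0091667)^−84) = $873.24.
Total interest on Offer 1 = 84 × $873.24 − $51,000 = $22,352.16.
Offer 2: at 8.85% the monthly rate is 0.0073750, so the payment is 51,000 × 0.0073750 / (1 − 1.0073750^−120) = $641.91.
Total interest on Offer 2 = 120 × $641.91 − $51,000 = $26,029.20.
Offer 1 is lower by $3,677.04.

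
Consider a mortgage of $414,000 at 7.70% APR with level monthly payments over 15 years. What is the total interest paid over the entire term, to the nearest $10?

Monthly rate = 7.7%/12 = 0.0064167; payment = 414,000 × 0.0064167 / (1 − (1+0.0064167)^−180) = $3,885.03.
Total paid = 180 × $3,885.03 = $699,305.40; interest = $699,305.40 − $414,000 = $285,305.40.

$285,310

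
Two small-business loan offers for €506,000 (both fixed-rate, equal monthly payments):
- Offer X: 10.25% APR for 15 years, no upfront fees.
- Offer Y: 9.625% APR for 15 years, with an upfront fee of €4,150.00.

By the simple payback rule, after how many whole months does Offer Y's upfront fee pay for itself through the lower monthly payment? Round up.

Offer X: monthly rate = 10.25%/12 = 0.0085417; payment = 506,000 × 0.0085417 / (1 − (1+0.0085417)^−180) = €5,515.15.
Offer Y: at 9.625% the monthly rate is 0.0080208, so the payment is 506,000 × 0.0080208 / (1 − 1.0080208^−180) = €5,322.01.
Monthly savings = €5,515.15 − €5,322.01 = €193.14.
Break-even = €4,150.00 / €193.14 = 21.49 → 22 months.

22 months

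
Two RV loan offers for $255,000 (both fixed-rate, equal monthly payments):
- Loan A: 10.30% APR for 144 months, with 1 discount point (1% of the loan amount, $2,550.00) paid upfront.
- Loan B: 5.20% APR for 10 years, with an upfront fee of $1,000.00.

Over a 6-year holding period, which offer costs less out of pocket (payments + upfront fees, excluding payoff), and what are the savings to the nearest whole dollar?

Loan A: monthly rate = 10.3%/12 = 0.0085833; payment = 255,000 × 0.0085833 / (1 − (1+0.0085833)^−144) = $3,091.81.
Loan B: monthly rate = 5.2%/12 = 0.0043333; payment = 255,000 × 0.0043333 / (1 − (1+0.0043333)^−120) = $2,729.67.
Over 72 months: Loan A costs 72 × $3,091.81 + $2,550.00 = $225,160.32; Loan B costs 72 × $2,729.67 + $1,000.00 = $197,536.24.
Loan B is cheaper by $225,160.32 − $197,536.24 = $27,624.08.

Loan B by $27,624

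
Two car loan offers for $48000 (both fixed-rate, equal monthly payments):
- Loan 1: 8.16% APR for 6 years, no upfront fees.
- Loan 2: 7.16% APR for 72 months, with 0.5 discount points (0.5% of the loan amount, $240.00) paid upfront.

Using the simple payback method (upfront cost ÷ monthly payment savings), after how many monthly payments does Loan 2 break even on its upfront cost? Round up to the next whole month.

Loan 1: monthly rate = 8.16%/12 = 0.0068000; payment = 48,000 × 0.0068000 / (1 − (1+0.0068000)^−72) = $845.35.
Loan 2: at 7.16% the monthly rate is 0.0059667, so the payment is 48,000 × 0.0059667 / (1 − 1.0059667^−72) = $822.05.
Monthly savings = $845.35 − $822.05 = $23.30.
Break-even = $240.00 / $23.30 = 10.30 → 11 months.

11 months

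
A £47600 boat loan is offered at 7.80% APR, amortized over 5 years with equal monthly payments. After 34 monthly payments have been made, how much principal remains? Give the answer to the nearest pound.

With monthly rate i = 7.8%/12 = 0.0065000, the balance after k of n payments is P · [(1+i)^n − (1+i)^k] / [(1+i)^n − 1].
(1+0.0065000)^60 = 1.47511797 and (1+0.0065000)^34 = 1.24643172, so the balance is 47,600 × (1.47511797 − 1.24643172) / (1.47511797 − 1) = £22,911.08.

£22,911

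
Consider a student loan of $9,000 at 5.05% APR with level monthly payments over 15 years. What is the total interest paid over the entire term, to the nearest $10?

$3,850

At 5.05% the monthly rate is 0.0042083, so the payment is 9,000 × 0.0042083 / (1 − 1.0042083^−180) = $71.41.
Total paid = 180 × $71.41 = $12,853.80; interest = $12,853.80 − $9,000 = $3,853.80.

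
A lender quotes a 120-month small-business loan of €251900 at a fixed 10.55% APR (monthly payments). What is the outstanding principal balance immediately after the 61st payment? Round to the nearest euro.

€156,270

With monthly rate i = 10.55%/12 = 0.0087917, the balance after k of n payments is P · [(1+i)^n − (1+i)^k] / [(1+i)^n − 1].
(1+0.0087917)^120 = 2.85876410 and (1+0.0087917)^61 = 1.70565286, so the balance is 251,900 × (2.85876410 − 1.70565286) / (2.85876410 − 1) = €156,269.82.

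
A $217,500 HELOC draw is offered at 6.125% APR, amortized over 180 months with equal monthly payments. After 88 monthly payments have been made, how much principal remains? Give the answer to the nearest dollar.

With monthly rate i = 6.125%/12 = 0.0051042, the balance after k of n payments is P · [(1+i)^n − (1+i)^k] / [(1+i)^n − 1].
(1+0.0051042)^180 = 2.50030624 and (1+0.0051042)^88 = 1.56521664, so the balance is 217,500 × (2.50030624 − 1.56521664) / (2.50030624 − 1) = $135,560.32.

$135,560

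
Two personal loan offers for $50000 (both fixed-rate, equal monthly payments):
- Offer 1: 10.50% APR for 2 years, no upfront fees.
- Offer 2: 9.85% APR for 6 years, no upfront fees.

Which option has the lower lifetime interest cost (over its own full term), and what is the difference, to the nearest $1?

Offer 1: at 10.50% the monthly rate is 0.0087500, so the payment is 50,000 × 0.0087500 / (1 − 1.0087500^−24) = $2,318.80.
Total interest on Offer 1 = 24 × $2,318.80 − $50,000 = $5,651.20.
Offer 2: at 9.85% the monthly rate is 0.0082083, so the payment is 50,000 × 0.0082083 / (1 − 1.0082083^−72) = $922.51.
Total interest on Offer 2 = 72 × $922.51 − $50,000 = $16,420.72.
Offer 1 is lower by $10,769.52.

Offer 1 by $10,770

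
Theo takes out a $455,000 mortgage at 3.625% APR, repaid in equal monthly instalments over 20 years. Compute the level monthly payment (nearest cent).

At 3.625% the monthly rate is 0.0030208, so the payment is 455,000 × 0.0030208 / (1 − 1.0030208^−240) = $2,668.14.

$2,668.14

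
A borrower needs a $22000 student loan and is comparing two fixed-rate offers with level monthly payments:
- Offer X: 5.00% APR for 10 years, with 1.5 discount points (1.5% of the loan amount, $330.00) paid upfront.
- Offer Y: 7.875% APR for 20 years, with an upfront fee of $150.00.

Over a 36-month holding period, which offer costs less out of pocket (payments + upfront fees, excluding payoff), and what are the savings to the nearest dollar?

Offer Y by $2,017

Offer X: monthly rate = 5%/12 = 0.0041667; payment = 22,000 × 0.0041667 / (1 − (1+0.0041667)^−120) = $233.34.
Offer Y: at 7.875% the monthly rate is 0.0065625, so the payment is 22,000 × 0.0065625 / (1 − 1.0065625^−240) = $182.31.
Over 36 months: Offer X costs 36 × $233.34 + $330.00 = $8,730.24; Offer Y costs 36 × $182.31 + $150.00 = $6,713.16.
Offer Y is cheaper by $8,730.24 − $6,713.16 = $2,017.08.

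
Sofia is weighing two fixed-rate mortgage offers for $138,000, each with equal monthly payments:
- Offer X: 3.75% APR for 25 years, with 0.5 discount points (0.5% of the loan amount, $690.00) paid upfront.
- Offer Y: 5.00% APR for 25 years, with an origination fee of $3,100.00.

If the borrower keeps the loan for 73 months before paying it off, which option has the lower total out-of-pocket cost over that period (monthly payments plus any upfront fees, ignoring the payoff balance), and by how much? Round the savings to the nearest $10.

Offer X by $9,510

Offer X: monthly rate = 3.75%/12 = 0.0031250; payment = 138,000 × 0.0031250 / (1 − (1+0.0031250)^−300) = $709.50.
Offer Y: at 5.00% the monthly rate is 0.0041667, so the payment is 138,000 × 0.0041667 / (1 − 1.0041667^−300) = $806.73.
Over 73 months: Offer X costs 73 × $709.50 + $690.00 = $52,483.50; Offer Y costs 73 × $806.73 + $3,100.00 = $61,991.29.
Offer X is cheaper by $61,991.29 − $52,483.50 = $9,507.79.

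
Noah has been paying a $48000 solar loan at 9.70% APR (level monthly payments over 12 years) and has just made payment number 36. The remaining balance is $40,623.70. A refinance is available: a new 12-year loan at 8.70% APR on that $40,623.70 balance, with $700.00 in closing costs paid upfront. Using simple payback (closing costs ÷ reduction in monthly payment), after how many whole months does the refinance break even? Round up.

7 months

Current payment = 48,000 × 9.7%/12 / (1 − (1+0.0080833)^−144) = $565.35.
Refinanced payment = 40,623.70 × 0.0072500 / (1 − (1+0.0072500)^−144) = $455.47.
Monthly savings = $565.35 − $455.47 = $109.88.
Break-even = $700.00 / $109.88 = 6.37 → 7 months.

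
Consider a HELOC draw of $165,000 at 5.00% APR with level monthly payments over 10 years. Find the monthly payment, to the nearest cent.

$1,750.08

Monthly rate = 5%/12 = 0.0041667; payment = 165,000 × 0.0041667 / (1 − (1+0.0041667)^−120) = $1,750.08.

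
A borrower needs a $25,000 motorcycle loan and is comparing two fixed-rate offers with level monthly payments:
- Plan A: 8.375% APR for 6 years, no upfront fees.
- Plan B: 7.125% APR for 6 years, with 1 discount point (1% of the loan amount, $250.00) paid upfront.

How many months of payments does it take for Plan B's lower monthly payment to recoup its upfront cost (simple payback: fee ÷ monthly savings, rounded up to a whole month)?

17 months

Plan A: at 8.375% the monthly rate is 0.0069792, so the payment is 25,000 × 0.0069792 / (1 − 1.0069792^−72) = $442.92.
Plan B: at 7.125% the monthly rate is 0.0059375, so the payment is 25,000 × 0.0059375 / (1 − 1.0059375^−72) = $427.73.
Monthly savings = $442.92 − $427.73 = $15.19.
Break-even = $250.00 / $15.19 = 16.46 → 17 months.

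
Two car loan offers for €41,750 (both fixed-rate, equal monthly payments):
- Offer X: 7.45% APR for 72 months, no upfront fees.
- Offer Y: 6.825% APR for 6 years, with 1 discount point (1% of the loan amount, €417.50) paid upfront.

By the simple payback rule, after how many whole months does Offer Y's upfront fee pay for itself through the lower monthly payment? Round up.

Offer X: monthly rate = 7.45%/12 = 0.0062083; payment = 41,750 × 0.0062083 / (1 − (1+0.0062083)^−72) = €720.85.
Offer Y: monthly rate = 6.825%/12 = 0.0056875; payment = 41,750 × 0.0056875 / (1 − (1+0.0056875)^−72) = €708.29.
Monthly savings = €720.85 − €708.29 = €12.56.
Break-even = €417.50 / €12.56 = 33.24 → 34 months.

34 months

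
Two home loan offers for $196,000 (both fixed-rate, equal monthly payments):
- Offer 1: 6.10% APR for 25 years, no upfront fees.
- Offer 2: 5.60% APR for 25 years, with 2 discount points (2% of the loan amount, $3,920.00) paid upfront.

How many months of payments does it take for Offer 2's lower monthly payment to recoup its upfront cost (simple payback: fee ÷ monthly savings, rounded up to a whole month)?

66 months

Offer 1: monthly rate = 6.1%/12 = 0.0050833; payment = 196,000 × 0.0050833 / (1 − (1+0.0050833)^−300) = $1,274.84.
Offer 2: at 5.60% the monthly rate is 0.0046667, so the payment is 196,000 × 0.0046667 / (1 − 1.0046667^−300) = $1,215.34.
Monthly savings = $1,274.84 − $1,215.34 = $59.50.
Break-even = $3,920.00 / $59.50 = 65.88 → 66 months.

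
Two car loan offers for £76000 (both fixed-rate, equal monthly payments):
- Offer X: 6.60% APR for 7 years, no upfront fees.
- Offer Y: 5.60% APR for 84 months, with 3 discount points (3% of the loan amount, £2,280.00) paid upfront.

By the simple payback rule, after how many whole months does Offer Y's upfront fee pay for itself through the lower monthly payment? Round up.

63 months

Offer X: at 6.60% the monthly rate is 0.0055000, so the payment is 76,000 × 0.0055000 / (1 − 1.0055000^−84) = £1,132.24.
Offer Y: monthly rate = 5.6%/12 = 0.0046667; payment = 76,000 × 0.0046667 / (1 − (1+0.0046667)^−84) = £1,095.73.
Monthly savings = £1,132.24 − £1,095.73 = £36.51.
Break-even = £2,280.00 / £36.51 = 62.45 → 63 months.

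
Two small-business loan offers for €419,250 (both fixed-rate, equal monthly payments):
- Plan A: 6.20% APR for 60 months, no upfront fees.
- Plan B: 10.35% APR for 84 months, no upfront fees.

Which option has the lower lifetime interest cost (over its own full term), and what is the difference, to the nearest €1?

Plan A by €102,373

Plan A: monthly rate = 6.2%/12 = 0.0051667; payment = 419,250 × 0.0051667 / (1 − (1+0.0051667)^−60) = €8,144.32.
Total interest on Plan A = 60 × €8,144.32 − €419,250 = €69,409.20.
Plan B: monthly rate = 10.35%/12 = 0.0086250; payment = 419,250 × 0.0086250 / (1 − (1+0.0086250)^−84) = €7,036.10.
Total interest on Plan B = 84 × €7,036.10 − €419,250 = €171,782.40.
Plan A is lower by €102,373.20.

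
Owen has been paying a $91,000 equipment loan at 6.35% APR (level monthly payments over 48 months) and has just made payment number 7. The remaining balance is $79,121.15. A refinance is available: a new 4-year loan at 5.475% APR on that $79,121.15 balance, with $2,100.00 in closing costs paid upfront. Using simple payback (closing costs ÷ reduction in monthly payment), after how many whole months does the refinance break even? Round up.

7 months

Current payment = 91,000 × 6.35%/12 / (1 − (1+0.0052917)^−48) = $2,151.77.
Refinanced payment = 79,121.15 × 0.0045625 / (1 − (1+0.0045625)^−48) = $1,839.18.
Monthly savings = $2,151.77 − $1,839.18 = $312.59.
Break-even = $2,100.00 / $312.59 = 6.72 → 7 months.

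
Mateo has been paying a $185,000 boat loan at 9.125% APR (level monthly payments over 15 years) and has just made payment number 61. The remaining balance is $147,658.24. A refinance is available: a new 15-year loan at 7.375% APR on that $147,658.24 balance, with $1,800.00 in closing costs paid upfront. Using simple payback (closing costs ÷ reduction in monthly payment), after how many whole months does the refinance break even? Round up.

4 months

Current payment = 185,000 × 9.125%/12 / (1 − (1+0.0076042)^−180) = $1,890.17.
Refinanced payment = 147,658.24 × 0.0061458 / (1 − (1+0.0061458)^−180) = $1,358.34.
Monthly savings = $1,890.17 − $1,358.34 = $531.83.
Break-even = $1,800.00 / $531.83 = 3.38 → 4 months.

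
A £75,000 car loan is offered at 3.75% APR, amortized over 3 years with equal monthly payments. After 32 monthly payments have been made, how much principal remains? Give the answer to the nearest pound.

With monthly rate i = 3.75%/12 = 0.0031250, the balance after k of n payments is P · [(1+i)^n − (1+i)^k] / [(1+i)^n − 1].
(1+0.0031250)^36 = 1.11887597 and (1+0.0031250)^32 = 1.10499861, so the balance is 75,000 × (1.11887597 − 1.10499861) / (1.11887597 − 1) = £8,755.36.

£8,755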